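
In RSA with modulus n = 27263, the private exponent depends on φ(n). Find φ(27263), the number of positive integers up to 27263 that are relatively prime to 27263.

Factor: 27263 = 137 · 199.
φ(27263) = (137−1) · (199−1) = 136 · 198 = 26928.

26928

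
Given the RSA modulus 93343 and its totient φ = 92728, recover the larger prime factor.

φ(n) = (p−1)(q−1) = n − (p+q) + 1, so p + q = 93343 − 92728 + 1 = 616.
p and q are the roots of t² − 616t + 93343 = 0.
Discriminant: 616² − 4·93343 = 379456 − 373372 = 6084; √6084 = 78.
q = (616 − 78)/2 = 269, p = (616 + 78)/2 = 347.
Check: 269 · 347 = 93343.

347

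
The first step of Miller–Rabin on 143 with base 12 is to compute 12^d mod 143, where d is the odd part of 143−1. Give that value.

143 − 1 = 142 = 2^1 · 71, so d = 71.
12^1 ≡ 12 (mod 143)
12^2 ≡ 12^2 = 144 ≡ 1 (mod 143)
12^4 ≡ 1^2 = 1 ≡ 1 (mod 143)
12^8 ≡ 1^2 = 1 ≡ 1 (mod 143)
12^16 ≡ 1^2 = 1 ≡ 1 (mod 143)
12^32 ≡ 1^2 = 1 ≡ 1 (mod 143)
12^64 ≡ 1^2 = 1 ≡ 1 (mod 143)
71 = 64 + 4 + 2 + 1 in binary powers of 2.
So 12^71 ≡ 1 · 1 · 1 · 12 ≡ 12 (mod 143).
Squaring chain: 12; never reaches −1, so base 12 is a Miller–Rabin witness that 143 is composite.

12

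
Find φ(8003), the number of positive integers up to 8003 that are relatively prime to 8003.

Factor: 8003 = 53 · 151.
φ(8003) = (53−1) · (151−1) = 52 · 150 = 7800.

7800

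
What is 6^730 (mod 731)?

6^1 ≡ 6 (mod 731)
6^2 ≡ 6^2 = 36 ≡ 36 (mod 731)
6^4 ≡ 36^2 = 1296 ≡ 565 (mod 731)
6^8 ≡ 565^2 = 319225 ≡ 509 (mod 731)
6^16 ≡ 509^2 = 259081 ≡ 307 (mod 731)
6^32 ≡ 307^2 = 94249 ≡ 681 (mod 731)
6^64 ≡ 681^2 = 463761 ≡ 307 (mod 731)
6^128 ≡ 307^2 = 94249 ≡ 681 (mod 731)
6^256 ≡ 681^2 = 463761 ≡ 307 (mod 731)
6^512 ≡ 307^2 = 94249 ≡ 681 (mod 731)
730 = 512 + 128 + 64 + 16 + 8 + 2 in binary powers of 2.
So 6^730 ≡ 681 · 681 · 307 · 307 · 509 · 36 ≡ 49 (mod 731).
Since 49 ≠ 1, base 6 is a Fermat witness: 731 is composite.

49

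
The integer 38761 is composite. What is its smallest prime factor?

38761 is odd.
Digit sum 25, not divisible by 3.
Ends in 1: not divisible by 5.
7: 38761 = 7·5537 + 2
11: 38761 = 11·3523 + 8
13: 38761 = 13·2981 + 8
17: 38761 = 17·2280 + 1
19: 38761 = 19·2040 + 1
23: 38761 = 23·1685 + 6
29: 38761 = 29·1336 + 17
31: 38761 = 31·1250 + 11
37: 38761 = 37·1047 + 22
41: 38761 = 41·945 + 16
43: 38761 = 43·901 + 18
47: 38761 = 47·824 + 33
53: 38761 = 53·731 + 18
59: 38761 = 59·656 + 57
61: 38761 = 61·635 + 26
67: 38761 = 67·578 + 35
71: 38761 = 71·545 + 66
73: 38761 = 73·530 + 71
79: 38761 = 79·490 + 51
83: 38761 = 83·467

83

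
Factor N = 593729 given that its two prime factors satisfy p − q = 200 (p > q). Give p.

877

Since p = q + 200, we have 593729 = q(q + 200), so q² + 200q − 593729 = 0.
Discriminant: 200² + 4·593729 = 40000 + 2374916 = 2414916; √2414916 = 1554.
q = (−200 + 1554)/2 = 677, and p = q + 200 = 877.
Check: 677 · 877 = 593729.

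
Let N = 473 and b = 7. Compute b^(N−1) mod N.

7^1 ≡ 7 (mod 473)
7^2 ≡ 7^2 = 49 ≡ 49 (mod 473)
7^4 ≡ 49^2 = 2401 ≡ 36 (mod 473)
7^8 ≡ 36^2 = 1296 ≡ 350 (mod 473)
7^16 ≡ 350^2 = 122500 ≡ 466 (mod 473)
7^32 ≡ 466^2 = 217156 ≡ 49 (mod 473)
7^64 ≡ 49^2 = 2401 ≡ 36 (mod 473)
7^128 ≡ 36^2 = 1296 ≡ 350 (mod 473)
7^256 ≡ 350^2 = 122500 ≡ 466 (mod 473)
472 = 256 + 128 + 64 + 16 + 8 in binary powers of 2.
So 7^472 ≡ 466 · 350 · 36 · 466 · 350 ≡ 423 (mod 473).
Since 423 ≠ 1, base 7 is a Fermat witness: 473 is composite.

423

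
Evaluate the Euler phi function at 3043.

2848

Factor: 3043 = 17 · 179.
φ(3043) = (17−1) · (179−1) = 16 · 178 = 2848.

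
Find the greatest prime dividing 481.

481 = 13 · 37
37 is prime.
So 481 = 13 · 37; the largest prime factor is 37.

37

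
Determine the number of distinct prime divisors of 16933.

16933 = 7 · 2419
2419 = 41 · 59
16933 = 7 · 41 · 59, which has 3 distinct prime factors.

3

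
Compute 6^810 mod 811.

1

6^1 ≡ 6 (mod 811)
6^2 ≡ 6^2 = 36 ≡ 36 (mod 811)
6^4 ≡ 36^2 = 1296 ≡ 485 (mod 811)
6^8 ≡ 485^2 = 235225 ≡ 35 (mod 811)
6^16 ≡ 35^2 = 1225 ≡ 414 (mod 811)
6^32 ≡ 414^2 = 171396 ≡ 275 (mod 811)
6^64 ≡ 275^2 = 75625 ≡ 202 (mod 811)
6^128 ≡ 202^2 = 40804 ≡ 254 (mod 811)
6^256 ≡ 254^2 = 64516 ≡ 447 (mod 811)
6^512 ≡ 447^2 = 199809 ≡ 303 (mod 811)
810 = 512 + 256 + 32 + 8 + 2 in binary powers of 2.
So 6^810 ≡ 303 · 447 · 275 · 35 · 36 ≡ 1 (mod 811).
Since the result is 1, base 6 gives no evidence that 811 is composite.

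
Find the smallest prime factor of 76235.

76235 is odd.
Digit sum 23, not divisible by 3.
Ends in 5: divisible by 5.

5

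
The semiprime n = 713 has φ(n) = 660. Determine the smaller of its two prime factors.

φ(n) = (p−1)(q−1) = n − (p+q) + 1, so p + q = 713 − 660 + 1 = 54.
p and q are the roots of t² − 54t + 713 = 0.
Discriminant: 54² − 4·713 = 2916 − 2852 = 64; √64 = 8.
q = (54 − 8)/2 = 23, p = (54 + 8)/2 = 31.
Check: 23 · 31 = 713.

23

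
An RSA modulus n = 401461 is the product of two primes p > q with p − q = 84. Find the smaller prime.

593

Since p = q + 84, we have 401461 = q(q + 84), so q² + 84q − 401461 = 0.
Discriminant: 84² + 4·401461 = 7056 + 1605844 = 1612900; √1612900 = 1270.
q = (−84 + 1270)/2 = 593, and p = q + 84 = 677.
Check: 593 · 677 = 401461.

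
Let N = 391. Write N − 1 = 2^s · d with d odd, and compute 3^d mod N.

391 − 1 = 390 = 2^1 · 195, so d = 195.
3^1 ≡ 3 (mod 391)
3^2 ≡ 3^2 = 9 ≡ 9 (mod 391)
3^4 ≡ 9^2 = 81 ≡ 81 (mod 391)
3^8 ≡ 81^2 = 6561 ≡ 305 (mod 391)
3^16 ≡ 305^2 = 93025 ≡ 358 (mod 391)
3^32 ≡ 358^2 = 128164 ≡ 307 (mod 391)
3^64 ≡ 307^2 = 94249 ≡ 18 (mod 391)
3^128 ≡ 18^2 = 324 ≡ 324 (mod 391)
195 = 128 + 64 + 2 + 1 in binary powers of 2.
So 3^195 ≡ 324 · 18 · 9 · 3 ≡ 282 (mod 391).
Squaring chain: 282; never reaches −1, so base 3 is a Miller–Rabin witness that 391 is composite.

282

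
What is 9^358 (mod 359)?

1

9^1 ≡ 9 (mod 359)
9^2 ≡ 9^2 = 81 ≡ 81 (mod 359)
9^4 ≡ 81^2 = 6561 ≡ 99 (mod 359)
9^8 ≡ 99^2 = 9801 ≡ 108 (mod 359)
9^16 ≡ 108^2 = 11664 ≡ 176 (mod 359)
9^32 ≡ 176^2 = 30976 ≡ 102 (mod 359)
9^64 ≡ 102^2 = 10404 ≡ 352 (mod 359)
9^128 ≡ 352^2 = 123904 ≡ 49 (mod 359)
9^256 ≡ 49^2 = 2401 ≡ 247 (mod 359)
358 = 256 + 64 + 32 + 4 + 2 in binary powers of 2.
So 9^358 ≡ 247 · 352 · 102 · 99 · 81 ≡ 1 (mod 359).
Since the result is 1, base 9 gives no evidence that 359 is composite.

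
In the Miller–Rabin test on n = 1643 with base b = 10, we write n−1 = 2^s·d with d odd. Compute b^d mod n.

1643 − 1 = 1642 = 2^1 · 821, so d = 821.
10^1 ≡ 10 (mod 1643)
10^2 ≡ 10^2 = 100 ≡ 100 (mod 1643)
10^4 ≡ 100^2 = 10000 ≡ 142 (mod 1643)
10^8 ≡ 142^2 = 20164 ≡ 448 (mod 1643)
10^16 ≡ 448^2 = 200704 ≡ 258 (mod 1643)
10^32 ≡ 258^2 = 66564 ≡ 844 (mod 1643)
10^64 ≡ 844^2 = 712336 ≡ 917 (mod 1643)
10^128 ≡ 917^2 = 840889 ≡ 1316 (mod 1643)
10^256 ≡ 1316^2 = 1731856 ≡ 134 (mod 1643)
10^512 ≡ 134^2 = 17956 ≡ 1526 (mod 1643)
821 = 512 + 256 + 32 + 16 + 4 + 1 in binary powers of 2.
So 10^821 ≡ 1526 · 134 · 844 · 258 · 142 · 10 ≡ 577 (mod 1643).
Squaring chain: 577; never reaches −1, so base 10 is a Miller–Rabin witness that 1643 is composite.

577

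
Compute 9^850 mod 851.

9^1 ≡ 9 (mod 851)
9^2 ≡ 9^2 = 81 ≡ 81 (mod 851)
9^4 ≡ 81^2 = 6561 ≡ 604 (mod 851)
9^8 ≡ 604^2 = 364816 ≡ 588 (mod 851)
9^16 ≡ 588^2 = 345744 ≡ 238 (mod 851)
9^32 ≡ 238^2 = 56644 ≡ 478 (mod 851)
9^64 ≡ 478^2 = 228484 ≡ 416 (mod 851)
9^128 ≡ 416^2 = 173056 ≡ 303 (mod 851)
9^256 ≡ 303^2 = 91809 ≡ 752 (mod 851)
9^512 ≡ 752^2 = 565504 ≡ 440 (mod 851)
850 = 512 + 256 + 64 + 16 + 2 in binary powers of 2.
So 9^850 ≡ 440 · 752 · 416 · 238 · 81 ≡ 752 (mod 851).
Since 752 ≠ 1, base 9 is a Fermat witness: 851 is composite.

752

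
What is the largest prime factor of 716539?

97

716539 = 83 · 8633
8633 = 89 · 97
97 is prime.
So 716539 = 83 · 89 · 97; the largest prime factor is 97.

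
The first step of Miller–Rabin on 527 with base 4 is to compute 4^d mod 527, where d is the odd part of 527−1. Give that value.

527 − 1 = 526 = 2^1 · 263, so d = 263.
4^1 ≡ 4 (mod 527)
4^2 ≡ 4^2 = 16 ≡ 16 (mod 527)
4^4 ≡ 16^2 = 256 ≡ 256 (mod 527)
4^8 ≡ 256^2 = 65536 ≡ 188 (mod 527)
4^16 ≡ 188^2 = 35344 ≡ 35 (mod 527)
4^32 ≡ 35^2 = 1225 ≡ 171 (mod 527)
4^64 ≡ 171^2 = 29241 ≡ 256 (mod 527)
4^128 ≡ 256^2 = 65536 ≡ 188 (mod 527)
4^256 ≡ 188^2 = 35344 ≡ 35 (mod 527)
263 = 256 + 4 + 2 + 1 in binary powers of 2.
So 4^263 ≡ 35 · 256 · 16 · 4 ≡ 64 (mod 527).
Squaring chain: 64; never reaches −1, so base 4 is a Miller–Rabin witness that 527 is composite.

64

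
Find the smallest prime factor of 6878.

2

6878 is even: 2 divides it.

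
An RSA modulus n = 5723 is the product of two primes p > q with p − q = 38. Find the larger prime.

97

Since p = q + 38, we have 5723 = q(q + 38), so q² + 38q − 5723 = 0.
Discriminant: 38² + 4·5723 = 1444 + 22892 = 24336; √24336 = 156.
q = (−38 + 156)/2 = 59, and p = q + 38 = 97.
Check: 59 · 97 = 5723.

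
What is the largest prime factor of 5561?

83

5561 = 67 · 83
83 is prime.
So 5561 = 67 · 83; the largest prime factor is 83.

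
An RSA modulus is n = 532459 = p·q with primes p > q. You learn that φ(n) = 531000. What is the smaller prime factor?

φ(n) = (p−1)(q−1) = n − (p+q) + 1, so p + q = 532459 − 531000 + 1 = 1460.
p and q are the roots of t² − 1460t + 532459 = 0.
Discriminant: 1460² − 4·532459 = 2131600 − 2129836 = 1764; √1764 = 42.
q = (1460 − 42)/2 = 709, p = (1460 + 42)/2 = 751.
Check: 709 · 751 = 532459.

709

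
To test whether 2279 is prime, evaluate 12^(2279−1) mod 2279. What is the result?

12^1 ≡ 12 (mod 2279)
12^2 ≡ 12^2 = 144 ≡ 144 (mod 2279)
12^4 ≡ 144^2 = 20736 ≡ 225 (mod 2279)
12^8 ≡ 225^2 = 50625 ≡ 487 (mod 2279)
12^16 ≡ 487^2 = 237169 ≡ 153 (mod 2279)
12^32 ≡ 153^2 = 23409 ≡ 619 (mod 2279)
12^64 ≡ 619^2 = 383161 ≡ 289 (mod 2279)
12^128 ≡ 289^2 = 83521 ≡ 1477 (mod 2279)
12^256 ≡ 1477^2 = 2181529 ≡ 526 (mod 2279)
12^512 ≡ 526^2 = 276676 ≡ 917 (mod 2279)
12^1024 ≡ 917^2 = 840889 ≡ 2217 (mod 2279)
12^2048 ≡ 2217^2 = 4915089 ≡ 1565 (mod 2279)
2278 = 2048 + 128 + 64 + 32 + 4 + 2 in binary powers of 2.
So 12^2278 ≡ 1565 · 1477 · 289 · 619 · 225 · 144 ≡ 1543 (mod 2279).
Since 1543 ≠ 1, base 12 is a Fermat witness: 2279 is composite.

1543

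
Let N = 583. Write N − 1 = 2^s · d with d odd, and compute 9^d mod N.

583 − 1 = 582 = 2^1 · 291, so d = 291.
9^1 ≡ 9 (mod 583)
9^2 ≡ 9^2 = 81 ≡ 81 (mod 583)
9^4 ≡ 81^2 = 6561 ≡ 148 (mod 583)
9^8 ≡ 148^2 = 21904 ≡ 333 (mod 583)
9^16 ≡ 333^2 = 110889 ≡ 119 (mod 583)
9^32 ≡ 119^2 = 14161 ≡ 169 (mod 583)
9^64 ≡ 169^2 = 28561 ≡ 577 (mod 583)
9^128 ≡ 577^2 = 332929 ≡ 36 (mod 583)
9^256 ≡ 36^2 = 1296 ≡ 130 (mod 583)
291 = 256 + 32 + 2 + 1 in binary powers of 2.
So 9^291 ≡ 130 · 169 · 81 · 9 ≡ 537 (mod 583).
Squaring chain: 537; never reaches −1, so base 9 is a Miller–Rabin witness that 583 is composite.

537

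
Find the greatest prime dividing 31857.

31857 = 3 · 10619
10619 = 7 · 1517
1517 = 37 · 41
41 is prime.
So 31857 = 3 · 7 · 37 · 41; the largest prime factor is 41.

41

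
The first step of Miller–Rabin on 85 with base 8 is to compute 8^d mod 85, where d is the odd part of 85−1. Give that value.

85 − 1 = 84 = 2^2 · 21, so d = 21.
8^1 ≡ 8 (mod 85)
8^2 ≡ 8^2 = 64 ≡ 64 (mod 85)
8^4 ≡ 64^2 = 4096 ≡ 16 (mod 85)
8^8 ≡ 16^2 = 256 ≡ 1 (mod 85)
8^16 ≡ 1^2 = 1 ≡ 1 (mod 85)
21 = 16 + 4 + 1 in binary powers of 2.
So 8^21 ≡ 1 · 16 · 8 ≡ 43 (mod 85).
Squaring chain: 43 → 64; never reaches −1, so base 8 is a Miller–Rabin witness that 85 is composite.

43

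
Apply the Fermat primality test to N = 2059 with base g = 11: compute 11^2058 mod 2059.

289

11^1 ≡ 11 (mod 2059)
11^2 ≡ 11^2 = 121 ≡ 121 (mod 2059)
11^4 ≡ 121^2 = 14641 ≡ 228 (mod 2059)
11^8 ≡ 228^2 = 51984 ≡ 509 (mod 2059)
11^16 ≡ 509^2 = 259081 ≡ 1706 (mod 2059)
11^32 ≡ 1706^2 = 2910436 ≡ 1069 (mod 2059)
11^64 ≡ 1069^2 = 1142761 ≡ 16 (mod 2059)
11^128 ≡ 16^2 = 256 ≡ 256 (mod 2059)
11^256 ≡ 256^2 = 65536 ≡ 1707 (mod 2059)
11^512 ≡ 1707^2 = 2913849 ≡ 364 (mod 2059)
11^1024 ≡ 364^2 = 132496 ≡ 720 (mod 2059)
11^2048 ≡ 720^2 = 518400 ≡ 1591 (mod 2059)
2058 = 2048 + 8 + 2 in binary powers of 2.
So 11^2058 ≡ 1591 · 509 · 121 ≡ 289 (mod 2059).
Since 289 ≠ 1, base 11 is a Fermat witness: 2059 is composite.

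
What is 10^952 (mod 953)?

1

10^1 ≡ 10 (mod 953)
10^2 ≡ 10^2 = 100 ≡ 100 (mod 953)
10^4 ≡ 100^2 = 10000 ≡ 470 (mod 953)
10^8 ≡ 470^2 = 220900 ≡ 757 (mod 953)
10^16 ≡ 757^2 = 573049 ≡ 296 (mod 953)
10^32 ≡ 296^2 = 87616 ≡ 893 (mod 953)
10^64 ≡ 893^2 = 797449 ≡ 741 (mod 953)
10^128 ≡ 741^2 = 549081 ≡ 153 (mod 953)
10^256 ≡ 153^2 = 23409 ≡ 537 (mod 953)
10^512 ≡ 537^2 = 288369 ≡ 563 (mod 953)
952 = 512 + 256 + 128 + 32 + 16 + 8 in binary powers of 2.
So 10^952 ≡ 563 · 537 · 153 · 893 · 296 · 757 ≡ 1 (mod 953).
Since the result is 1, base 10 gives no evidence that 953 is composite.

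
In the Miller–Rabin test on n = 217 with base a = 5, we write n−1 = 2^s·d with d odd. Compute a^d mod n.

125

217 − 1 = 216 = 2^3 · 27, so d = 27.
5^1 ≡ 5 (mod 217)
5^2 ≡ 5^2 = 25 ≡ 25 (mod 217)
5^4 ≡ 25^2 = 625 ≡ 191 (mod 217)
5^8 ≡ 191^2 = 36481 ≡ 25 (mod 217)
5^16 ≡ 25^2 = 625 ≡ 191 (mod 217)
27 = 16 + 8 + 2 + 1 in binary powers of 2.
So 5^27 ≡ 191 · 25 · 25 · 5 ≡ 125 (mod 217).
Squaring chain: 125 → 1 → 1; never reaches −1, so base 5 is a Miller–Rabin witness that 217 is composite.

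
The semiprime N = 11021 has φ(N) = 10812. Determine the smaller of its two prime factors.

103

φ(n) = (p−1)(q−1) = n − (p+q) + 1, so p + q = 11021 − 10812 + 1 = 210.
p and q are the roots of t² − 210t + 11021 = 0.
Discriminant: 210² − 4·11021 = 44100 − 44084 = 16; √16 = 4.
q = (210 − 4)/2 = 103, p = (210 + 4)/2 = 107.
Check: 103 · 107 = 11021.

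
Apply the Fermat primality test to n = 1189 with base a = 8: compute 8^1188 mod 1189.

836

8^1 ≡ 8 (mod 1189)
8^2 ≡ 8^2 = 64 ≡ 64 (mod 1189)
8^4 ≡ 64^2 = 4096 ≡ 529 (mod 1189)
8^8 ≡ 529^2 = 279841 ≡ 426 (mod 1189)
8^16 ≡ 426^2 = 181476 ≡ 748 (mod 1189)
8^32 ≡ 748^2 = 559504 ≡ 674 (mod 1189)
8^64 ≡ 674^2 = 454276 ≡ 78 (mod 1189)
8^128 ≡ 78^2 = 6084 ≡ 139 (mod 1189)
8^256 ≡ 139^2 = 19321 ≡ 297 (mod 1189)
8^512 ≡ 297^2 = 88209 ≡ 223 (mod 1189)
8^1024 ≡ 223^2 = 49729 ≡ 980 (mod 1189)
1188 = 1024 + 128 + 32 + 4 in binary powers of 2.
So 8^1188 ≡ 980 · 139 · 674 · 529 ≡ 836 (mod 1189).
Since 836 ≠ 1, base 8 is a Fermat witness: 1189 is composite.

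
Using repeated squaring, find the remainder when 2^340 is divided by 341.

2^1 ≡ 2 (mod 341)
2^2 ≡ 2^2 = 4 ≡ 4 (mod 341)
2^4 ≡ 4^2 = 16 ≡ 16 (mod 341)
2^8 ≡ 16^2 = 256 ≡ 256 (mod 341)
2^16 ≡ 256^2 = 65536 ≡ 64 (mod 341)
2^32 ≡ 64^2 = 4096 ≡ 4 (mod 341)
2^64 ≡ 4^2 = 16 ≡ 16 (mod 341)
2^128 ≡ 16^2 = 256 ≡ 256 (mod 341)
2^256 ≡ 256^2 = 65536 ≡ 64 (mod 341)
340 = 256 + 64 + 16 + 4 in binary powers of 2.
So 2^340 ≡ 64 · 16 · 64 · 16 ≡ 1 (mod 341).
Since the result is 1, base 2 gives no evidence that 341 is composite.

1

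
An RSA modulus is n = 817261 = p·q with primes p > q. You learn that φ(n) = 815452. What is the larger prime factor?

947

φ(n) = (p−1)(q−1) = n − (p+q) + 1, so p + q = 817261 − 815452 + 1 = 1810.
p and q are the roots of t² − 1810t + 817261 = 0.
Discriminant: 1810² − 4·817261 = 3276100 − 3269044 = 7056; √7056 = 84.
q = (1810 − 84)/2 = 863, p = (1810 + 84)/2 = 947.
Check: 863 · 947 = 817261.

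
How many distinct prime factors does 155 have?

2

155 = 5 · 31
155 = 5 · 31, which has 2 distinct prime factors.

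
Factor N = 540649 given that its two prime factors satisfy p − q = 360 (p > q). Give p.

Since p = q + 360, we have 540649 = q(q + 360), so q² + 360q − 540649 = 0.
Discriminant: 360² + 4·540649 = 129600 + 2162596 = 2292196; √2292196 = 1514.
q = (−360 + 1514)/2 = 577, and p = q + 360 = 937.
Check: 577 · 937 = 540649.

937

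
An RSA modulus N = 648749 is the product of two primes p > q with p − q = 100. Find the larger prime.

857

Since p = q + 100, we have 648749 = q(q + 100), so q² + 100q − 648749 = 0.
Discriminant: 100² + 4·648749 = 10000 + 2594996 = 2604996; √2604996 = 1614.
q = (−100 + 1614)/2 = 757, and p = q + 100 = 857.
Check: 757 · 857 = 648749.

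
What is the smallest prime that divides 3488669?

3488669 is odd.
Digit sum 44, not divisible by 3.
Ends in 9: not divisible by 5.
7: 3488669 = 7·498381 + 2
11: 3488669 = 11·317151 + 8
13: 3488669 = 13·268359 + 2
17: 3488669 = 17·205215 + 14
19: 3488669 = 19·183614 + 3
23: 3488669 = 23·151681 + 6
29: 3488669 = 29·120298 + 27
31: 3488669 = 31·112537 + 22
37: 3488669 = 37·94288 + 13
41: 3488669 = 41·85089 + 20
43: 3488669 = 43·81131 + 36
47: 3488669 = 47·74227

47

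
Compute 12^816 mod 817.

704

12^1 ≡ 12 (mod 817)
12^2 ≡ 12^2 = 144 ≡ 144 (mod 817)
12^4 ≡ 144^2 = 20736 ≡ 311 (mod 817)
12^8 ≡ 311^2 = 96721 ≡ 315 (mod 817)
12^16 ≡ 315^2 = 99225 ≡ 368 (mod 817)
12^32 ≡ 368^2 = 135424 ≡ 619 (mod 817)
12^64 ≡ 619^2 = 383161 ≡ 805 (mod 817)
12^128 ≡ 805^2 = 648025 ≡ 144 (mod 817)
12^256 ≡ 144^2 = 20736 ≡ 311 (mod 817)
12^512 ≡ 311^2 = 96721 ≡ 315 (mod 817)
816 = 512 + 256 + 32 + 16 in binary powers of 2.
So 12^816 ≡ 315 · 311 · 619 · 368 ≡ 704 (mod 817).
Since 704 ≠ 1, base 12 is a Fermat witness: 817 is composite.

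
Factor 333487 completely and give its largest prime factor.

333487 = 7 · 47641
47641 = 11 · 4331
4331 = 61 · 71
71 is prime.
So 333487 = 7 · 11 · 61 · 71; the largest prime factor is 71.

71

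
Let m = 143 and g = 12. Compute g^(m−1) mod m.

12^1 ≡ 12 (mod 143)
12^2 ≡ 12^2 = 144 ≡ 1 (mod 143)
12^4 ≡ 1^2 = 1 ≡ 1 (mod 143)
12^8 ≡ 1^2 = 1 ≡ 1 (mod 143)
12^16 ≡ 1^2 = 1 ≡ 1 (mod 143)
12^32 ≡ 1^2 = 1 ≡ 1 (mod 143)
12^64 ≡ 1^2 = 1 ≡ 1 (mod 143)
12^128 ≡ 1^2 = 1 ≡ 1 (mod 143)
142 = 128 + 8 + 4 + 2 in binary powers of 2.
So 12^142 ≡ 1 · 1 · 1 · 1 ≡ 1 (mod 143).
Since the result is 1, base 12 gives no evidence that 143 is composite.

1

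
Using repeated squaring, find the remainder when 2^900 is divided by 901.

2^1 ≡ 2 (mod 901)
2^2 ≡ 2^2 = 4 ≡ 4 (mod 901)
2^4 ≡ 4^2 = 16 ≡ 16 (mod 901)
2^8 ≡ 16^2 = 256 ≡ 256 (mod 901)
2^16 ≡ 256^2 = 65536 ≡ 664 (mod 901)
2^32 ≡ 664^2 = 440896 ≡ 307 (mod 901)
2^64 ≡ 307^2 = 94249 ≡ 545 (mod 901)
2^128 ≡ 545^2 = 297025 ≡ 596 (mod 901)
2^256 ≡ 596^2 = 355216 ≡ 222 (mod 901)
2^512 ≡ 222^2 = 49284 ≡ 630 (mod 901)
900 = 512 + 256 + 128 + 4 in binary powers of 2.
So 2^900 ≡ 630 · 222 · 596 · 16 ≡ 611 (mod 901).
Since 611 ≠ 1, base 2 is a Fermat witness: 901 is composite.

611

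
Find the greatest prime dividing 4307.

73

4307 = 59 · 73
73 is prime.
So 4307 = 59 · 73; the largest prime factor is 73.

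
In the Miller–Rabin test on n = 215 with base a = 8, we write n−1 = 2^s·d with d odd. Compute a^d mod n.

215 − 1 = 214 = 2^1 · 107, so d = 107.
8^1 ≡ 8 (mod 215)
8^2 ≡ 8^2 = 64 ≡ 64 (mod 215)
8^4 ≡ 64^2 = 4096 ≡ 11 (mod 215)
8^8 ≡ 11^2 = 121 ≡ 121 (mod 215)
8^16 ≡ 121^2 = 14641 ≡ 21 (mod 215)
8^32 ≡ 21^2 = 441 ≡ 11 (mod 215)
8^64 ≡ 11^2 = 121 ≡ 121 (mod 215)
107 = 64 + 32 + 8 + 2 + 1 in binary powers of 2.
So 8^107 ≡ 121 · 11 · 121 · 64 · 8 ≡ 22 (mod 215).
Squaring chain: 22; never reaches −1, so base 8 is a Miller–Rabin witness that 215 is composite.

22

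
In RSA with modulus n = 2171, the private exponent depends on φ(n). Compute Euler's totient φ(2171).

1992

Factor: 2171 = 13 · 167.
φ(2171) = (13−1) · (167−1) = 12 · 166 = 1992.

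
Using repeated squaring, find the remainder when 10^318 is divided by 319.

122

10^1 ≡ 10 (mod 319)
10^2 ≡ 10^2 = 100 ≡ 100 (mod 319)
10^4 ≡ 100^2 = 10000 ≡ 111 (mod 319)
10^8 ≡ 111^2 = 12321 ≡ 199 (mod 319)
10^16 ≡ 199^2 = 39601 ≡ 45 (mod 319)
10^32 ≡ 45^2 = 2025 ≡ 111 (mod 319)
10^64 ≡ 111^2 = 12321 ≡ 199 (mod 319)
10^128 ≡ 199^2 = 39601 ≡ 45 (mod 319)
10^256 ≡ 45^2 = 2025 ≡ 111 (mod 319)
318 = 256 + 32 + 16 + 8 + 4 + 2 in binary powers of 2.
So 10^318 ≡ 111 · 111 · 45 · 199 · 111 · 100 ≡ 122 (mod 319).
Since 122 ≠ 1, base 10 is a Fermat witness: 319 is composite.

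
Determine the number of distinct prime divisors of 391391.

5

391391 = 7 · 55913
55913 = 11 · 5083
5083 = 13 · 391
391 = 17 · 23
391391 = 7 · 11 · 13 · 17 · 23, which has 5 distinct prime factors.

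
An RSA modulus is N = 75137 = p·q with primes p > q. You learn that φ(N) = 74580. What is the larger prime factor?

331

φ(n) = (p−1)(q−1) = n − (p+q) + 1, so p + q = 75137 − 74580 + 1 = 558.
p and q are the roots of t² − 558t + 75137 = 0.
Discriminant: 558² − 4·75137 = 311364 − 300548 = 10816; √10816 = 104.
q = (558 − 104)/2 = 227, p = (558 + 104)/2 = 331.
Check: 227 · 331 = 75137.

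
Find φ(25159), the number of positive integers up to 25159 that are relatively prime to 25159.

Factor: 25159 = 139 · 181.
φ(25159) = (139−1) · (181−1) = 138 · 180 = 24840.

24840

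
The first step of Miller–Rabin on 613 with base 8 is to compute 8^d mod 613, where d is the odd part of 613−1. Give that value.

35

613 − 1 = 612 = 2^2 · 153, so d = 153.
8^1 ≡ 8 (mod 613)
8^2 ≡ 8^2 = 64 ≡ 64 (mod 613)
8^4 ≡ 64^2 = 4096 ≡ 418 (mod 613)
8^8 ≡ 418^2 = 174724 ≡ 19 (mod 613)
8^16 ≡ 19^2 = 361 ≡ 361 (mod 613)
8^32 ≡ 361^2 = 130321 ≡ 365 (mod 613)
8^64 ≡ 365^2 = 133225 ≡ 204 (mod 613)
8^128 ≡ 204^2 = 41616 ≡ 545 (mod 613)
153 = 128 + 16 + 8 + 1 in binary powers of 2.
So 8^153 ≡ 545 · 361 · 19 · 8 ≡ 35 (mod 613).
Squaring chain: 35 → 612; reaches −1, so base 8 does not prove 613 composite.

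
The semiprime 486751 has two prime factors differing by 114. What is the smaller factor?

643

Since p = q + 114, we have 486751 = q(q + 114), so q² + 114q − 486751 = 0.
Discriminant: 114² + 4·486751 = 12996 + 1947004 = 1960000; √1960000 = 1400.
q = (−114 + 1400)/2 = 643, and p = q + 114 = 757.
Check: 643 · 757 = 486751.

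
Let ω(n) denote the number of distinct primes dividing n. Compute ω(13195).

13195 = 5 · 2639
2639 = 7 · 377
377 = 13 · 29
13195 = 5 · 7 · 13 · 29, which has 4 distinct prime factors.

4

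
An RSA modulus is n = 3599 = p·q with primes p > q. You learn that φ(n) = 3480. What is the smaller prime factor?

φ(n) = (p−1)(q−1) = n − (p+q) + 1, so p + q = 3599 − 3480 + 1 = 120.
p and q are the roots of t² − 120t + 3599 = 0.
Discriminant: 120² − 4·3599 = 14400 − 14396 = 4; √4 = 2.
q = (120 − 2)/2 = 59, p = (120 + 2)/2 = 61.
Check: 59 · 61 = 3599.

59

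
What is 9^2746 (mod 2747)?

40

9^1 ≡ 9 (mod 2747)
9^2 ≡ 9^2 = 81 ≡ 81 (mod 2747)
9^4 ≡ 81^2 = 6561 ≡ 1067 (mod 2747)
9^8 ≡ 1067^2 = 1138489 ≡ 1231 (mod 2747)
9^16 ≡ 1231^2 = 1515361 ≡ 1764 (mod 2747)
9^32 ≡ 1764^2 = 3111696 ≡ 2092 (mod 2747)
9^64 ≡ 2092^2 = 4376464 ≡ 493 (mod 2747)
9^128 ≡ 493^2 = 243049 ≡ 1313 (mod 2747)
9^256 ≡ 1313^2 = 1723969 ≡ 1600 (mod 2747)
9^512 ≡ 1600^2 = 2560000 ≡ 2543 (mod 2747)
9^1024 ≡ 2543^2 = 6466849 ≡ 411 (mod 2747)
9^2048 ≡ 411^2 = 168921 ≡ 1354 (mod 2747)
2746 = 2048 + 512 + 128 + 32 + 16 + 8 + 2 in binary powers of 2.
So 9^2746 ≡ 1354 · 2543 · 1313 · 2092 · 1764 · 1231 · 81 ≡ 40 (mod 2747).
Since 40 ≠ 1, base 9 is a Fermat witness: 2747 is composite.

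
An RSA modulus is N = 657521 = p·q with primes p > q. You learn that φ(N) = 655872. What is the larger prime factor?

977

φ(n) = (p−1)(q−1) = n − (p+q) + 1, so p + q = 657521 − 655872 + 1 = 1650.
p and q are the roots of t² − 1650t + 657521 = 0.
Discriminant: 1650² − 4·657521 = 2722500 − 2630084 = 92416; √92416 = 304.
q = (1650 − 304)/2 = 673, p = (1650 + 304)/2 = 977.
Check: 673 · 977 = 657521.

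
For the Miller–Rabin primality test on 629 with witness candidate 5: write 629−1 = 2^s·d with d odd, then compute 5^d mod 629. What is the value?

309

629 − 1 = 628 = 2^2 · 157, so d = 157.
5^1 ≡ 5 (mod 629)
5^2 ≡ 5^2 = 25 ≡ 25 (mod 629)
5^4 ≡ 25^2 = 625 ≡ 625 (mod 629)
5^8 ≡ 625^2 = 390625 ≡ 16 (mod 629)
5^16 ≡ 16^2 = 256 ≡ 256 (mod 629)
5^32 ≡ 256^2 = 65536 ≡ 120 (mod 629)
5^64 ≡ 120^2 = 14400 ≡ 562 (mod 629)
5^128 ≡ 562^2 = 315844 ≡ 86 (mod 629)
157 = 128 + 16 + 8 + 4 + 1 in binary powers of 2.
So 5^157 ≡ 86 · 256 · 16 · 625 · 5 ≡ 309 (mod 629).
Squaring chain: 309 → 502; never reaches −1, so base 5 is a Miller–Rabin witness that 629 is composite.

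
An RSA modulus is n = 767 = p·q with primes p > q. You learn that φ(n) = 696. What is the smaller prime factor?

13

φ(n) = (p−1)(q−1) = n − (p+q) + 1, so p + q = 767 − 696 + 1 = 72.
p and q are the roots of t² − 72t + 767 = 0.
Discriminant: 72² − 4·767 = 5184 − 3068 = 2116; √2116 = 46.
q = (72 − 46)/2 = 13, p = (72 + 46)/2 = 59.
Check: 13 · 59 = 767.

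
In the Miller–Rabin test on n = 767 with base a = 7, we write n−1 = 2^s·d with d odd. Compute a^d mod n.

767 − 1 = 766 = 2^1 · 383, so d = 383.
7^1 ≡ 7 (mod 767)
7^2 ≡ 7^2 = 49 ≡ 49 (mod 767)
7^4 ≡ 49^2 = 2401 ≡ 100 (mod 767)
7^8 ≡ 100^2 = 10000 ≡ 29 (mod 767)
7^16 ≡ 29^2 = 841 ≡ 74 (mod 767)
7^32 ≡ 74^2 = 5476 ≡ 107 (mod 767)
7^64 ≡ 107^2 = 11449 ≡ 711 (mod 767)
7^128 ≡ 711^2 = 505521 ≡ 68 (mod 767)
7^256 ≡ 68^2 = 4624 ≡ 22 (mod 767)
383 = 256 + 64 + 32 + 16 + 8 + 4 + 2 + 1 in binary powers of 2.
So 7^383 ≡ 22 · 711 · 107 · 74 · 29 · 100 · 49 · 7 ≡ 652 (mod 767).
Squaring chain: 652; never reaches −1, so base 7 is a Miller–Rabin witness that 767 is composite.

652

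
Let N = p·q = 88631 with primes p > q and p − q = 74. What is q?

Since p = q + 74, we have 88631 = q(q + 74), so q² + 74q − 88631 = 0.
Discriminant: 74² + 4·88631 = 5476 + 354524 = 360000; √360000 = 600.
q = (−74 + 600)/2 = 263, and p = q + 74 = 337.
Check: 263 · 337 = 88631.

263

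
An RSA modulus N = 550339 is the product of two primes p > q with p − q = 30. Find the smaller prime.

Since p = q + 30, we have 550339 = q(q + 30), so q² + 30q − 550339 = 0.
Discriminant: 30² + 4·550339 = 900 + 2201356 = 2202256; √2202256 = 1484.
q = (−30 + 1484)/2 = 727, and p = q + 30 = 757.
Check: 727 · 757 = 550339.

727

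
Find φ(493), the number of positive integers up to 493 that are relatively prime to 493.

448

Factor: 493 = 17 · 29.
φ(493) = (17−1) · (29−1) = 16 · 28 = 448.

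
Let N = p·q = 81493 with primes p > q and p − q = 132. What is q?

227

Since p = q + 132, we have 81493 = q(q + 132), so q² + 132q − 81493 = 0.
Discriminant: 132² + 4·81493 = 17424 + 325972 = 343396; √343396 = 586.
q = (−132 + 586)/2 = 227, and p = q + 132 = 359.
Check: 227 · 359 = 81493.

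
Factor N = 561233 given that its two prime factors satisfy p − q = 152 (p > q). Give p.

Since p = q + 152, we have 561233 = q(q + 152), so q² + 152q − 561233 = 0.
Discriminant: 152² + 4·561233 = 23104 + 2244932 = 2268036; √2268036 = 1506.
q = (−152 + 1506)/2 = 677, and p = q + 152 = 829.
Check: 677 · 829 = 561233.

829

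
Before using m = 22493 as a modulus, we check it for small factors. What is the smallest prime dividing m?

83

22493 is odd.
Digit sum 20, not divisible by 3.
Ends in 3: not divisible by 5.
7: 22493 = 7·3213 + 2
11: 22493 = 11·2044 + 9
13: 22493 = 13·1730 + 3
17: 22493 = 17·1323 + 2
19: 22493 = 19·1183 + 16
23: 22493 = 23·977 + 22
29: 22493 = 29·775 + 18
31: 22493 = 31·725 + 18
37: 22493 = 37·607 + 34
41: 22493 = 41·548 + 25
43: 22493 = 43·523 + 4
47: 22493 = 47·478 + 27
53: 22493 = 53·424 + 21
59: 22493 = 59·381 + 14
61: 22493 = 61·368 + 45
67: 22493 = 67·335 + 48
71: 22493 = 71·316 + 57
73: 22493 = 73·308 + 9
79: 22493 = 79·284 + 57
83: 22493 = 83·271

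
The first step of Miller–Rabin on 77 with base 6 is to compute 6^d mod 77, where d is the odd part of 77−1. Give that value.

13

77 − 1 = 76 = 2^2 · 19, so d = 19.
6^1 ≡ 6 (mod 77)
6^2 ≡ 6^2 = 36 ≡ 36 (mod 77)
6^4 ≡ 36^2 = 1296 ≡ 64 (mod 77)
6^8 ≡ 64^2 = 4096 ≡ 15 (mod 77)
6^16 ≡ 15^2 = 225 ≡ 71 (mod 77)
19 = 16 + 2 + 1 in binary powers of 2.
So 6^19 ≡ 71 · 36 · 6 ≡ 13 (mod 77).
Squaring chain: 13 → 15; never reaches −1, so base 6 is a Miller–Rabin witness that 77 is composite.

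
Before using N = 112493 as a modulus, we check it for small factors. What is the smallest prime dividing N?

112493 is odd.
Digit sum 20, not divisible by 3.
Ends in 3: not divisible by 5.
7: 112493 = 7·16070 + 3
11: 112493 = 11·10226 + 7
13: 112493 = 13·8653 + 4
17: 112493 = 17·6617 + 4
19: 112493 = 19·5920 + 13
23: 112493 = 23·4891

23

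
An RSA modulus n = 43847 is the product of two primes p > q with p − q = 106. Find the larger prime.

269

Since p = q + 106, we have 43847 = q(q + 106), so q² + 106q − 43847 = 0.
Discriminant: 106² + 4·43847 = 11236 + 175388 = 186624; √186624 = 432.
q = (−106 + 432)/2 = 163, and p = q + 106 = 269.
Check: 163 · 269 = 43847.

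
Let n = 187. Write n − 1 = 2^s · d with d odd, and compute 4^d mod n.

174

187 − 1 = 186 = 2^1 · 93, so d = 93.
4^1 ≡ 4 (mod 187)
4^2 ≡ 4^2 = 16 ≡ 16 (mod 187)
4^4 ≡ 16^2 = 256 ≡ 69 (mod 187)
4^8 ≡ 69^2 = 4761 ≡ 86 (mod 187)
4^16 ≡ 86^2 = 7396 ≡ 103 (mod 187)
4^32 ≡ 103^2 = 10609 ≡ 137 (mod 187)
4^64 ≡ 137^2 = 18769 ≡ 69 (mod 187)
93 = 64 + 16 + 8 + 4 + 1 in binary powers of 2.
So 4^93 ≡ 69 · 103 · 86 · 69 · 4 ≡ 174 (mod 187).
Squaring chain: 174; never reaches −1, so base 4 is a Miller–Rabin witness that 187 is composite.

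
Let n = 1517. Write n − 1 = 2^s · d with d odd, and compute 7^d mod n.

1265

1517 − 1 = 1516 = 2^2 · 379, so d = 379.
7^1 ≡ 7 (mod 1517)
7^2 ≡ 7^2 = 49 ≡ 49 (mod 1517)
7^4 ≡ 49^2 = 2401 ≡ 884 (mod 1517)
7^8 ≡ 884^2 = 781456 ≡ 201 (mod 1517)
7^16 ≡ 201^2 = 40401 ≡ 959 (mod 1517)
7^32 ≡ 959^2 = 919681 ≡ 379 (mod 1517)
7^64 ≡ 379^2 = 143641 ≡ 1043 (mod 1517)
7^128 ≡ 1043^2 = 1087849 ≡ 160 (mod 1517)
7^256 ≡ 160^2 = 25600 ≡ 1328 (mod 1517)
379 = 256 + 64 + 32 + 16 + 8 + 2 + 1 in binary powers of 2.
So 7^379 ≡ 1328 · 1043 · 379 · 959 · 201 · 49 · 7 ≡ 1265 (mod 1517).
Squaring chain: 1265 → 1307; never reaches −1, so base 7 is a Miller–Rabin witness that 1517 is composite.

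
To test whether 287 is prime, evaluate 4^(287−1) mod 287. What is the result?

4^1 ≡ 4 (mod 287)
4^2 ≡ 4^2 = 16 ≡ 16 (mod 287)
4^4 ≡ 16^2 = 256 ≡ 256 (mod 287)
4^8 ≡ 256^2 = 65536 ≡ 100 (mod 287)
4^16 ≡ 100^2 = 10000 ≡ 242 (mod 287)
4^32 ≡ 242^2 = 58564 ≡ 16 (mod 287)
4^64 ≡ 16^2 = 256 ≡ 256 (mod 287)
4^128 ≡ 256^2 = 65536 ≡ 100 (mod 287)
4^256 ≡ 100^2 = 10000 ≡ 242 (mod 287)
286 = 256 + 16 + 8 + 4 + 2 in binary powers of 2.
So 4^286 ≡ 242 · 242 · 100 · 256 · 16 ≡ 242 (mod 287).
Since 242 ≠ 1, base 4 is a Fermat witness: 287 is composite.

242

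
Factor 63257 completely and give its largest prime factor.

61

63257 = 17 · 3721
3721 = 61 · 61
61 = 61 · 1
So 63257 = 17 · 61^2; the largest prime factor is 61.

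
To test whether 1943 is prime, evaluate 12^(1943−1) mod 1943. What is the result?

927

12^1 ≡ 12 (mod 1943)
12^2 ≡ 12^2 = 144 ≡ 144 (mod 1943)
12^4 ≡ 144^2 = 20736 ≡ 1306 (mod 1943)
12^8 ≡ 1306^2 = 1705636 ≡ 1625 (mod 1943)
12^16 ≡ 1625^2 = 2640625 ≡ 88 (mod 1943)
12^32 ≡ 88^2 = 7744 ≡ 1915 (mod 1943)
12^64 ≡ 1915^2 = 3667225 ≡ 784 (mod 1943)
12^128 ≡ 784^2 = 614656 ≡ 668 (mod 1943)
12^256 ≡ 668^2 = 446224 ≡ 1277 (mod 1943)
12^512 ≡ 1277^2 = 1630729 ≡ 552 (mod 1943)
12^1024 ≡ 552^2 = 304704 ≡ 1596 (mod 1943)
1942 = 1024 + 512 + 256 + 128 + 16 + 4 + 2 in binary powers of 2.
So 12^1942 ≡ 1596 · 552 · 1277 · 668 · 88 · 1306 · 144 ≡ 927 (mod 1943).
Since 927 ≠ 1, base 12 is a Fermat witness: 1943 is composite.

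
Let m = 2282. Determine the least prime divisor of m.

2

2282 is even: 2 divides it.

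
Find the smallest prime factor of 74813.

79

74813 is odd.
Digit sum 23, not divisible by 3.
Ends in 3: not divisible by 5.
7: 74813 = 7·10687 + 4
11: 74813 = 11·6801 + 2
13: 74813 = 13·5754 + 11
17: 74813 = 17·4400 + 13
19: 74813 = 19·3937 + 10
23: 74813 = 23·3252 + 17
29: 74813 = 29·2579 + 22
31: 74813 = 31·2413 + 10
37: 74813 = 37·2021 + 36
41: 74813 = 41·1824 + 29
43: 74813 = 43·1739 + 36
47: 74813 = 47·1591 + 36
53: 74813 = 53·1411 + 30
59: 74813 = 59·1268 + 1
61: 74813 = 61·1226 + 27
67: 74813 = 67·1116 + 41
71: 74813 = 71·1053 + 50
73: 74813 = 73·1024 + 61
79: 74813 = 79·947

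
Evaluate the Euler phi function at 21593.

Factor: 21593 = 11 · 13 · 151.
φ(21593) = (11−1) · (13−1) · (151−1) = 10 · 12 · 150 = 18000.

18000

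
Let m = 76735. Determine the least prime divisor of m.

5

76735 is odd.
Digit sum 28, not divisible by 3.
Ends in 5: divisible by 5.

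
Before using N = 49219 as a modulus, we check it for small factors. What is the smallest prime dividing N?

83

49219 is odd.
Digit sum 25, not divisible by 3.
Ends in 9: not divisible by 5.
7: 49219 = 7·7031 + 2
11: 49219 = 11·4474 + 5
13: 49219 = 13·3786 + 1
17: 49219 = 17·2895 + 4
19: 49219 = 19·2590 + 9
23: 49219 = 23·2139 + 22
29: 49219 = 29·1697 + 6
31: 49219 = 31·1587 + 22
37: 49219 = 37·1330 + 9
41: 49219 = 41·1200 + 19
43: 49219 = 43·1144 + 27
47: 49219 = 47·1047 + 10
53: 49219 = 53·928 + 35
59: 49219 = 59·834 + 13
61: 49219 = 61·806 + 53
67: 49219 = 67·734 + 41
71: 49219 = 71·693 + 16
73: 49219 = 73·674 + 17
79: 49219 = 79·623 + 2
83: 49219 = 83·593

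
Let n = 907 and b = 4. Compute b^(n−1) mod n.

4^1 ≡ 4 (mod 907)
4^2 ≡ 4^2 = 16 ≡ 16 (mod 907)
4^4 ≡ 16^2 = 256 ≡ 256 (mod 907)
4^8 ≡ 256^2 = 65536 ≡ 232 (mod 907)
4^16 ≡ 232^2 = 53824 ≡ 311 (mod 907)
4^32 ≡ 311^2 = 96721 ≡ 579 (mod 907)
4^64 ≡ 579^2 = 335241 ≡ 558 (mod 907)
4^128 ≡ 558^2 = 311364 ≡ 263 (mod 907)
4^256 ≡ 263^2 = 69169 ≡ 237 (mod 907)
4^512 ≡ 237^2 = 56169 ≡ 842 (mod 907)
906 = 512 + 256 + 128 + 8 + 2 in binary powers of 2.
So 4^906 ≡ 842 · 237 · 263 · 232 · 16 ≡ 1 (mod 907).
Since the result is 1, base 4 gives no evidence that 907 is composite.

1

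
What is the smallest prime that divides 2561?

2561 is odd.
Digit sum 14, not divisible by 3.
Ends in 1: not divisible by 5.
7: 2561 = 7·365 + 6
11: 2561 = 11·232 + 9
13: 2561 = 13·197

13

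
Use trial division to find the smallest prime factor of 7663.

7663 is odd.
Digit sum 22, not divisible by 3.
Ends in 3: not divisible by 5.
7: 7663 = 7·1094 + 5
11: 7663 = 11·696 + 7
13: 7663 = 13·589 + 6
17: 7663 = 17·450 + 13
19: 7663 = 19·403 + 6
23: 7663 = 23·333 + 4
29: 7663 = 29·264 + 7
31: 7663 = 31·247 + 6
37: 7663 = 37·207 + 4
41: 7663 = 41·186 + 37
43: 7663 = 43·178 + 9
47: 7663 = 47·163 + 2
53: 7663 = 53·144 + 31
59: 7663 = 59·129 + 52
61: 7663 = 61·125 + 38
67: 7663 = 67·114 + 25
71: 7663 = 71·107 + 66
73: 7663 = 73·104 + 71
79: 7663 = 79·97

79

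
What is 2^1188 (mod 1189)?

297

2^1 ≡ 2 (mod 1189)
2^2 ≡ 2^2 = 4 ≡ 4 (mod 1189)
2^4 ≡ 4^2 = 16 ≡ 16 (mod 1189)
2^8 ≡ 16^2 = 256 ≡ 256 (mod 1189)
2^16 ≡ 256^2 = 65536 ≡ 141 (mod 1189)
2^32 ≡ 141^2 = 19881 ≡ 857 (mod 1189)
2^64 ≡ 857^2 = 734449 ≡ 836 (mod 1189)
2^128 ≡ 836^2 = 698896 ≡ 953 (mod 1189)
2^256 ≡ 953^2 = 908209 ≡ 1002 (mod 1189)
2^512 ≡ 1002^2 = 1004004 ≡ 488 (mod 1189)
2^1024 ≡ 488^2 = 238144 ≡ 344 (mod 1189)
1188 = 1024 + 128 + 32 + 4 in binary powers of 2.
So 2^1188 ≡ 344 · 953 · 857 · 16 ≡ 297 (mod 1189).
Since 297 ≠ 1, base 2 is a Fermat witness: 1189 is composite.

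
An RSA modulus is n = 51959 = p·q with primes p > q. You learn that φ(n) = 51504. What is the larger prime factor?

233

φ(n) = (p−1)(q−1) = n − (p+q) + 1, so p + q = 51959 − 51504 + 1 = 456.
p and q are the roots of t² − 456t + 51959 = 0.
Discriminant: 456² − 4·51959 = 207936 − 207836 = 100; √100 = 10.
q = (456 − 10)/2 = 223, p = (456 + 10)/2 = 233.
Check: 223 · 233 = 51959.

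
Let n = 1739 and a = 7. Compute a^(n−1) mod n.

636

7^1 ≡ 7 (mod 1739)
7^2 ≡ 7^2 = 49 ≡ 49 (mod 1739)
7^4 ≡ 49^2 = 2401 ≡ 662 (mod 1739)
7^8 ≡ 662^2 = 438244 ≡ 16 (mod 1739)
7^16 ≡ 16^2 = 256 ≡ 256 (mod 1739)
7^32 ≡ 256^2 = 65536 ≡ 1193 (mod 1739)
7^64 ≡ 1193^2 = 1423249 ≡ 747 (mod 1739)
7^128 ≡ 747^2 = 558009 ≡ 1529 (mod 1739)
7^256 ≡ 1529^2 = 2337841 ≡ 625 (mod 1739)
7^512 ≡ 625^2 = 390625 ≡ 1089 (mod 1739)
7^1024 ≡ 1089^2 = 1185921 ≡ 1662 (mod 1739)
1738 = 1024 + 512 + 128 + 64 + 8 + 2 in binary powers of 2.
So 7^1738 ≡ 1662 · 1089 · 1529 · 747 · 16 · 49 ≡ 636 (mod 1739).
Since 636 ≠ 1, base 7 is a Fermat witness: 1739 is composite.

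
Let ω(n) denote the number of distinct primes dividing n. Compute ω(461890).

461890 = 2 · 230945
230945 = 5 · 46189
46189 = 11 · 4199
4199 = 13 · 323
323 = 17 · 19
461890 = 2 · 5 · 11 · 13 · 17 · 19, which has 6 distinct prime factors.

6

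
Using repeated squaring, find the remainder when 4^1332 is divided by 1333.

16

4^1 ≡ 4 (mod 1333)
4^2 ≡ 4^2 = 16 ≡ 16 (mod 1333)
4^4 ≡ 16^2 = 256 ≡ 256 (mod 1333)
4^8 ≡ 256^2 = 65536 ≡ 219 (mod 1333)
4^16 ≡ 219^2 = 47961 ≡ 1306 (mod 1333)
4^32 ≡ 1306^2 = 1705636 ≡ 729 (mod 1333)
4^64 ≡ 729^2 = 531441 ≡ 907 (mod 1333)
4^128 ≡ 907^2 = 822649 ≡ 188 (mod 1333)
4^256 ≡ 188^2 = 35344 ≡ 686 (mod 1333)
4^512 ≡ 686^2 = 470596 ≡ 47 (mod 1333)
4^1024 ≡ 47^2 = 2209 ≡ 876 (mod 1333)
1332 = 1024 + 256 + 32 + 16 + 4 in binary powers of 2.
So 4^1332 ≡ 876 · 686 · 729 · 1306 · 256 ≡ 16 (mod 1333).
Since 16 ≠ 1, base 4 is a Fermat witness: 1333 is composite.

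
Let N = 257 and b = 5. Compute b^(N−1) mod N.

1

5^1 ≡ 5 (mod 257)
5^2 ≡ 5^2 = 25 ≡ 25 (mod 257)
5^4 ≡ 25^2 = 625 ≡ 111 (mod 257)
5^8 ≡ 111^2 = 12321 ≡ 242 (mod 257)
5^16 ≡ 242^2 = 58564 ≡ 225 (mod 257)
5^32 ≡ 225^2 = 50625 ≡ 253 (mod 257)
5^64 ≡ 253^2 = 64009 ≡ 16 (mod 257)
5^128 ≡ 16^2 = 256 ≡ 256 (mod 257)
5^256 ≡ 256^2 = 65536 ≡ 1 (mod 257)
256 = 256 in binary powers of 2.
So 5^256 ≡ 1 ≡ 1 (mod 257).
Since the result is 1, base 5 gives no evidence that 257 is composite.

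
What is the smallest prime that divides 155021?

155021 is odd.
Digit sum 14, not divisible by 3.
Ends in 1: not divisible by 5.
7: 155021 = 7·22145 + 6
11: 155021 = 11·14092 + 9
13: 155021 = 13·11924 + 9
17: 155021 = 17·9118 + 15
19: 155021 = 19·8159

19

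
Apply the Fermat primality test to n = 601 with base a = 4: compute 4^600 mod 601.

1

4^1 ≡ 4 (mod 601)
4^2 ≡ 4^2 = 16 ≡ 16 (mod 601)
4^4 ≡ 16^2 = 256 ≡ 256 (mod 601)
4^8 ≡ 256^2 = 65536 ≡ 27 (mod 601)
4^16 ≡ 27^2 = 729 ≡ 128 (mod 601)
4^32 ≡ 128^2 = 16384 ≡ 157 (mod 601)
4^64 ≡ 157^2 = 24649 ≡ 8 (mod 601)
4^128 ≡ 8^2 = 64 ≡ 64 (mod 601)
4^256 ≡ 64^2 = 4096 ≡ 490 (mod 601)
4^512 ≡ 490^2 = 240100 ≡ 301 (mod 601)
600 = 512 + 64 + 16 + 8 in binary powers of 2.
So 4^600 ≡ 301 · 8 · 128 · 27 ≡ 1 (mod 601).
Since the result is 1, base 4 gives no evidence that 601 is composite.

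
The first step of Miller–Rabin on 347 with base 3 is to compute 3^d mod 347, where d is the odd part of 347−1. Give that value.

347 − 1 = 346 = 2^1 · 173, so d = 173.
3^1 ≡ 3 (mod 347)
3^2 ≡ 3^2 = 9 ≡ 9 (mod 347)
3^4 ≡ 9^2 = 81 ≡ 81 (mod 347)
3^8 ≡ 81^2 = 6561 ≡ 315 (mod 347)
3^16 ≡ 315^2 = 99225 ≡ 330 (mod 347)
3^32 ≡ 330^2 = 108900 ≡ 289 (mod 347)
3^64 ≡ 289^2 = 83521 ≡ 241 (mod 347)
3^128 ≡ 241^2 = 58081 ≡ 132 (mod 347)
173 = 128 + 32 + 8 + 4 + 1 in binary powers of 2.
So 3^173 ≡ 132 · 289 · 315 · 81 · 3 ≡ 1 (mod 347).
Since 3^d ≡ 1 (mod 347), base 3 does not prove 347 composite.

1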